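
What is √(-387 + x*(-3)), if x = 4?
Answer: I*√399 ≈ 19.975*I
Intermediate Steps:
√(-387 + x*(-3)) = √(-387 + 4*(-3)) = √(-387 - 12) = √(-399) = I*√399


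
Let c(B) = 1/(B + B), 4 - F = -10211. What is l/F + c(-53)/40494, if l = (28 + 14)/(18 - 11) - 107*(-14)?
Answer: 2151901747/14615499420 ≈ 0.14723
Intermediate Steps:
F = 10215 (F = 4 - 1*(-10211) = 4 + 10211 = 10215)
c(B) = 1/(2*B)
l = 1504 (l = 42/7 + 1498 = 42*(⅐) + 1498 = 6 + 1498 = 1504)
l/F + c(-53)/40494 = 1504/10215 + ((½)/(-53))/40494 = 1504*(1/10215) + ((½)*(-1/53))*(1/40494) = 1504/10215 - 1/106*1/40494 = 1504/10215 - 1/4292364 = 2151901747/14615499420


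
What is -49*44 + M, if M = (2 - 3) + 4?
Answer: -2153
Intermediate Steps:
M = 3 (M = -1 + 4 = 3)
-49*44 + M = -49*44 + 3 = -2156 + 3 = -2153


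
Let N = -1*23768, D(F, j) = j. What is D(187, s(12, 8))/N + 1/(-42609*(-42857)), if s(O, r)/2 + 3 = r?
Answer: -9130457681/21701300062092 ≈ -0.00042073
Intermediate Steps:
s(O, r) = -6 + 2*r
N = -23768
D(187, s(12, 8))/N + 1/(-42609*(-42857)) = (-6 + 2*8)/(-23768) + 1/(-42609*(-42857)) = (-6 + 16)*(-1/23768) - 1/42609*(-1/42857) = 10*(-1/23768) + 1/1826093913 = -5/11884 + 1/1826093913 = -9130457681/21701300062092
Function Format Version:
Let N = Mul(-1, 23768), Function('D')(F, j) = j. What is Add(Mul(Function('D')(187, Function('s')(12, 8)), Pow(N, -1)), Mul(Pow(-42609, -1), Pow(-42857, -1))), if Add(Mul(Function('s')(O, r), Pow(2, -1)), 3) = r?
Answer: Rational(-9130457681, 21701300062092) ≈ -0.00042073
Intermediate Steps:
Function('s')(O, r) = Add(-6, Mul(2, r))
N = -23768
Add(Mul(Function('D')(187, Function('s')(12, 8)), Pow(N, -1)), Mul(Pow(-42609, -1), Pow(-42857, -1))) = Add(Mul(Add(-6, Mul(2, 8)), Pow(-23768, -1)), Mul(Pow(-42609, -1), Pow(-42857, -1))) = Add(Mul(Add(-6, 16), Rational(-1, 23768)), Mul(Rational(-1, 42609), Rational(-1, 42857))) = Add(Mul(10, Rational(-1, 23768)), Rational(1, 1826093913)) = Add(Rational(-5, 11884), Rational(1, 1826093913)) = Rational(-9130457681, 21701300062092)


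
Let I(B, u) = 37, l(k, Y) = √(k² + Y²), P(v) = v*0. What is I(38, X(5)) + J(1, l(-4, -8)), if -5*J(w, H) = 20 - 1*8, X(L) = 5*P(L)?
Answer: 173/5 ≈ 34.600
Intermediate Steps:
P(v) = 0
l(k, Y) = √(Y² + k²)
X(L) = 0 (X(L) = 5*0 = 0)
J(w, H) = -12/5 (J(w, H) = -(20 - 1*8)/5 = -(20 - 8)/5 = -⅕*12 = -12/5)
I(38, X(5)) + J(1, l(-4, -8)) = 37 - 12/5 = 173/5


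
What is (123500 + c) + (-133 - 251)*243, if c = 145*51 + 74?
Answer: 37657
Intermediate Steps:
c = 7469 (c = 7395 + 74 = 7469)
(123500 + c) + (-133 - 251)*243 = (123500 + 7469) + (-133 - 251)*243 = 130969 - 384*243 = 130969 - 93312 = 37657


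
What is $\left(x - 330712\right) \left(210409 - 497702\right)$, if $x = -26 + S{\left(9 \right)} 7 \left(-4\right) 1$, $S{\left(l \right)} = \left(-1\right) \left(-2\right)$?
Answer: $95034800642$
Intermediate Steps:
$S{\left(l \right)} = 2$
$x = -82$ ($x = -26 + 2 \cdot 7 \left(-4\right) 1 = -26 + 2 \left(\left(-28\right) 1\right) = -26 + 2 \left(-28\right) = -26 - 56 = -82$)
$\left(x - 330712\right) \left(210409 - 497702\right) = \left(-82 - 330712\right) \left(210409 - 497702\right) = \left(-330794\right) \left(-287293\right) = 95034800642$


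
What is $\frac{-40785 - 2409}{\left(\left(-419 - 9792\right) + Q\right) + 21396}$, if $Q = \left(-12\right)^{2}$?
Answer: $- \frac{43194}{11329} \approx -3.8127$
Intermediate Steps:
$Q = 144$
$\frac{-40785 - 2409}{\left(\left(-419 - 9792\right) + Q\right) + 21396} = \frac{-40785 - 2409}{\left(\left(-419 - 9792\right) + 144\right) + 21396} = - \frac{43194}{\left(-10211 + 144\right) + 21396} = - \frac{43194}{-10067 + 21396} = - \frac{43194}{11329}$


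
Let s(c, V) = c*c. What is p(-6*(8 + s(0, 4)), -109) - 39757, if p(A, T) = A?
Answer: -39805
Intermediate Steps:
s(c, V) = c²
p(-6*(8 + s(0, 4)), -109) - 39757 = -6*(8 + 0²) - 39757 = -6*(8 + 0) - 39757 = -6*8 - 39757 = -48 - 39757 = -39805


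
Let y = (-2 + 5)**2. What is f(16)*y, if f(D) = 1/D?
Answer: 9/16 ≈ 0.56250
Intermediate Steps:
y = 9 (y = 3**2 = 9)
f(16)*y = 9/16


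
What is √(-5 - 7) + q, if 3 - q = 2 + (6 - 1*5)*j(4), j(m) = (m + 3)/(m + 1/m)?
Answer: -11/17 + 2*I*√3 ≈ -0.64706 + 3.4641*I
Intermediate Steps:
j(m) = (3 + m)/(m + 1/m)
q = -11/17 (q = 3 - (2 + (6 - 1*5)*(4*(3 + 4)/(1 + 4²))) = 3 - (2 + (6 - 5)*(4*7/(1 + 16))) = 3 - (2 + 1*(4*7/17)) = 3 - (2 + 1*(4*(1/17)*7)) = 3 - (2 + 1*(28/17)) = 3 - (2 + 28/17) = 3 - 1*62/17 = 3 - 62/17 = -11/17 ≈ -0.64706)
√(-5 - 7) + q = √(-5 - 7) - 11/17 = √(-12) - 11/17 = 2*I*√3 - 11/17 = -11/17 + 2*I*√3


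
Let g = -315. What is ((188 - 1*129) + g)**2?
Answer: 65536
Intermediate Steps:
((188 - 1*129) + g)**2 = ((188 - 1*129) - 315)**2 = ((188 - 129) - 315)**2 = (59 - 315)**2 = (-256)**2 = 65536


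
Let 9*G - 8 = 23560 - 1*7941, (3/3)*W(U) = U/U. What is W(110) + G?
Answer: 5212/3 ≈ 1737.3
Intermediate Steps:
W(U) = 1 (W(U) = U/U = 1)
G = 5209/3 (G = 8/9 + (23560 - 1*7941)/9 = 8/9 + (23560 - 7941)/9 = 8/9 + (⅑)*15619 = 8/9 + 15619/9 = 5209/3 ≈ 1736.3)
W(110) + G = 1 + 5209/3 = 5212/3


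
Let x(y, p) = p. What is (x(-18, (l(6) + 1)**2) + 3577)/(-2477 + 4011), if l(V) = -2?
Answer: 1789/767 ≈ 2.3325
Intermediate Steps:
(x(-18, (l(6) + 1)**2) + 3577)/(-2477 + 4011) = ((-2 + 1)**2 + 3577)/(-2477 + 4011) = ((-1)**2 + 3577)/1534 = (1 + 3577)*(1/1534) = 3578*(1/1534) = 1789/767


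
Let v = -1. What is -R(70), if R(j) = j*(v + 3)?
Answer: -140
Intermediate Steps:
R(j) = 2*j (R(j) = j*(-1 + 3) = j*2 = 2*j)
-R(70) = -2*70 = -1*140 = -140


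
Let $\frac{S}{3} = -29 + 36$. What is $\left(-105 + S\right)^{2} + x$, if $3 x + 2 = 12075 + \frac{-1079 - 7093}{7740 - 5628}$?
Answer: $\frac{5849735}{528} \approx 11079.0$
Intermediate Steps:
$S = 21$ ($S = 3 \left(-29 + 36\right) = 3 \cdot 7 = 21$)
$x = \frac{2124167}{528}$ ($x = - \frac{2}{3} + \frac{12075 + \frac{-1079 - 7093}{7740 - 5628}}{3} = - \frac{2}{3} + \frac{12075 - \frac{8172}{2112}}{3} = - \frac{2}{3} + \frac{12075 - \frac{681}{176}}{3} = - \frac{2}{3} + \frac{1}{3} \cdot \frac{2124519}{176} = - \frac{2}{3} + \frac{708173}{176} = \frac{2124167}{528} \approx 4023.0$)
$\left(-105 + S\right)^{2} + x = \left(-105 + 21\right)^{2} + \frac{2124167}{528} = \left(-84\right)^{2} + \frac{2124167}{528} = 7056 + \frac{2124167}{528} = \frac{5849735}{528}$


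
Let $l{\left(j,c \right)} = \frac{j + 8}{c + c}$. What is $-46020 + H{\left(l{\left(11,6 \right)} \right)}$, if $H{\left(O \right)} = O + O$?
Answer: $- \frac{276101}{6} \approx -46017.0$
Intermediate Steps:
$l{\left(j,c \right)} = \frac{8 + j}{2 c}$
$H{\left(O \right)} = 2 O$
$-46020 + H{\left(l{\left(11,6 \right)} \right)} = -46020 + 2 \frac{8 + 11}{2 \cdot 6} = -46020 + 2 \cdot \frac{1}{2} \cdot \frac{1}{6} \cdot 19 = -46020 + 2 \cdot \frac{19}{12} = -46020 + \frac{19}{6} = - \frac{276101}{6}$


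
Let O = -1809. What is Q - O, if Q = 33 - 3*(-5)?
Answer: 1857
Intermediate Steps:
Q = 48 (Q = 33 + 15 = 48)
Q - O = 48 - 1*(-1809) = 48 + 1809 = 1857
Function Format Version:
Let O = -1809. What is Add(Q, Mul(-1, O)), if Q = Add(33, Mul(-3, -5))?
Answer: 1857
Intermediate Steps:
Q = 48 (Q = Add(33, 15) = 48)
Add(Q, Mul(-1, O)) = Add(48, Mul(-1, -1809)) = Add(48, 1809) = 1857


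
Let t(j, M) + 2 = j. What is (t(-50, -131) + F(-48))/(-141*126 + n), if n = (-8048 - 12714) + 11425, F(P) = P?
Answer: 100/27103 ≈ 0.0036896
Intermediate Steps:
t(j, M) = -2 + j
n = -9337 (n = -20762 + 11425 = -9337)
(t(-50, -131) + F(-48))/(-141*126 + n) = ((-2 - 50) - 48)/(-141*126 - 9337) = (-52 - 48)/(-17766 - 9337) = -100/(-27103) = -100*(-1/27103) = 100/27103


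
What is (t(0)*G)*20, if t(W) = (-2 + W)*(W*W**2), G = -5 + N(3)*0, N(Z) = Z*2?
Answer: 0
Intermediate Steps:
N(Z) = 2*Z
G = -5 (G = -5 + (2*3)*0 = -5 + 6*0 = -5 + 0 = -5)
t(W) = W**3*(-2 + W) (t(W) = (-2 + W)*W**3 = W**3*(-2 + W))
(t(0)*G)*20 = ((0**3*(-2 + 0))*(-5))*20 = ((0*(-2))*(-5))*20 = (0*(-5))*20 = 0*20 = 0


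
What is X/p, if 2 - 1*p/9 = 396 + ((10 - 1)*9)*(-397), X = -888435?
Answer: -98715/31763 ≈ -3.1079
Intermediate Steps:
p = 285867 (p = 18 - 9*(396 + ((10 - 1)*9)*(-397)) = 18 - 9*(396 + (9*9)*(-397)) = 18 - 9*(396 + 81*(-397)) = 18 - 9*(396 - 32157) = 18 - 9*(-31761) = 18 + 285849 = 285867)
X/p = -888435/285867 = -888435*1/285867 = -98715/31763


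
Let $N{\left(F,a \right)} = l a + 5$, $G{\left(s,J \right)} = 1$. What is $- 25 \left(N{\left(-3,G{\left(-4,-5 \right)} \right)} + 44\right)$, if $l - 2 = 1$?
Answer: $-1300$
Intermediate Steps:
$l = 3$ ($l = 2 + 1 = 3$)
$N{\left(F,a \right)} = 5 + 3 a$ ($N{\left(F,a \right)} = 3 a + 5 = 5 + 3 a$)
$- 25 \left(N{\left(-3,G{\left(-4,-5 \right)} \right)} + 44\right) = - 25 \left(\left(5 + 3 \cdot 1\right) + 44\right) = - 25 \left(\left(5 + 3\right) + 44\right) = - 25 \left(8 + 44\right) = \left(-25\right) 52 = -1300$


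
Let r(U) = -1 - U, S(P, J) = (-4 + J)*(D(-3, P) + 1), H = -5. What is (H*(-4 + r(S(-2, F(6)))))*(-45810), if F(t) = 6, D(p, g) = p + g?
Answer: 687150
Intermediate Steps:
D(p, g) = g + p
S(P, J) = (-4 + J)*(-2 + P) (S(P, J) = (-4 + J)*((P - 3) + 1) = (-4 + J)*((-3 + P) + 1) = (-4 + J)*(-2 + P))
(H*(-4 + r(S(-2, F(6)))))*(-45810) = -5*(-4 + (-1 - (8 + 6 - 4*(-2) + 6*(-3 - 2))))*(-45810) = -5*(-4 + (-1 - (8 + 6 + 8 + 6*(-5))))*(-45810) = -5*(-4 + (-1 - (8 + 6 + 8 - 30)))*(-45810) = -5*(-4 + (-1 - 1*(-8)))*(-45810) = -5*(-4 + (-1 + 8))*(-45810) = -5*(-4 + 7)*(-45810) = -5*3*(-45810) = -15*(-45810) = 687150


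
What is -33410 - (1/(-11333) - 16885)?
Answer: -187277824/11333 ≈ -16525.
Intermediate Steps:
-33410 - (1/(-11333) - 16885) = -33410 - (-1/11333 - 16885) = -33410 - 1*(-191357706/11333) = -33410 + 191357706/11333 = -187277824/11333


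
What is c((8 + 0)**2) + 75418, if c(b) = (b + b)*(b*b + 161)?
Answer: 620314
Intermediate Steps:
c(b) = 2*b*(161 + b**2) (c(b) = (2*b)*(b**2 + 161) = (2*b)*(161 + b**2) = 2*b*(161 + b**2))
c((8 + 0)**2) + 75418 = 2*(8 + 0)**2*(161 + ((8 + 0)**2)**2) + 75418 = 2*8**2*(161 + (8**2)**2) + 75418 = 2*64*(161 + 64**2) + 75418 = 2*64*(161 + 4096) + 75418 = 2*64*4257 + 75418 = 544896 + 75418 = 620314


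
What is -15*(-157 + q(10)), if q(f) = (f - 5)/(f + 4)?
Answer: 32895/14 ≈ 2349.6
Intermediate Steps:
q(f) = (-5 + f)/(4 + f)
-15*(-157 + q(10)) = -15*(-157 + (-5 + 10)/(4 + 10)) = -15*(-157 + 5/14) = -15*(-2193/14) = 32895/14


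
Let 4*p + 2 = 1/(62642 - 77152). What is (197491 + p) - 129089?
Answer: 3970023059/58040 ≈ 68402.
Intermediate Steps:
p = -29021/58040 (p = -½ + 1/(4*(62642 - 77152)) = -½ + (¼)/(-14510) = -½ + (¼)*(-1/14510) = -½ - 1/58040 = -29021/58040 ≈ -0.50002)
(197491 + p) - 129089 = (197491 - 29021/58040) - 129089 = 11462348619/58040 - 129089 = 3970023059/58040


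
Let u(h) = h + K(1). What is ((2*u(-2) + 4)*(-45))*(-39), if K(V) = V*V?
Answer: 3510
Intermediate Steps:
K(V) = V²
u(h) = 1 + h (u(h) = h + 1² = h + 1 = 1 + h)
((2*u(-2) + 4)*(-45))*(-39) = ((2*(1 - 2) + 4)*(-45))*(-39) = ((2*(-1) + 4)*(-45))*(-39) = ((-2 + 4)*(-45))*(-39) = (2*(-45))*(-39) = -90*(-39) = 3510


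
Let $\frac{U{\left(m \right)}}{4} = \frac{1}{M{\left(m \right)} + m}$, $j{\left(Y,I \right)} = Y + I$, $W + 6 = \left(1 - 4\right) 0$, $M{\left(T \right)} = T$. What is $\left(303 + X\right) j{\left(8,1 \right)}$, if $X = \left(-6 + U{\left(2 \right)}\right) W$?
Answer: $2997$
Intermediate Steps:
$W = -6$ ($W = -6 + \left(1 - 4\right) 0 = -6 - 0 = -6 + 0 = -6$)
$j{\left(Y,I \right)} = I + Y$
$U{\left(m \right)} = \frac{2}{m}$ ($U{\left(m \right)} = \frac{4}{m + m} = \frac{4}{2 m} = 4 \frac{1}{2 m} = \frac{2}{m}$)
$X = 30$ ($X = \left(-6 + \frac{2}{2}\right) \left(-6\right) = \left(-6 + 2 \cdot \frac{1}{2}\right) \left(-6\right) = \left(-6 + 1\right) \left(-6\right) = \left(-5\right) \left(-6\right) = 30$)
$\left(303 + X\right) j{\left(8,1 \right)} = \left(303 + 30\right) \left(1 + 8\right) = 333 \cdot 9 = 2997$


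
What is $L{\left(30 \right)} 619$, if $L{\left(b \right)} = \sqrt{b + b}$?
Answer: $1238 \sqrt{15} \approx 4794.8$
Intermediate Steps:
$L{\left(b \right)} = \sqrt{2} \sqrt{b}$ ($L{\left(b \right)} = \sqrt{2 b} = \sqrt{2} \sqrt{b}$)
$L{\left(30 \right)} 619 = \sqrt{2} \sqrt{30} \cdot 619 = 2 \sqrt{15} \cdot 619 = 1238 \sqrt{15}$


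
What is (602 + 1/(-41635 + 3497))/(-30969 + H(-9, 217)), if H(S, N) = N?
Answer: -22959075/1172819776 ≈ -0.019576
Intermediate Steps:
(602 + 1/(-41635 + 3497))/(-30969 + H(-9, 217)) = (602 + 1/(-41635 + 3497))/(-30969 + 217) = (602 + 1/(-38138))/(-30752) = (602 - 1/38138)*(-1/30752) = (22959075/38138)*(-1/30752) = -22959075/1172819776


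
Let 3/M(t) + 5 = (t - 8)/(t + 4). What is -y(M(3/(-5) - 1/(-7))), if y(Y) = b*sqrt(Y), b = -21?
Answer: 21*I*sqrt(21297)/229 ≈ 13.383*I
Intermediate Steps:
M(t) = 3/(-5 + (-8 + t)/(4 + t)) (M(t) = 3/(-5 + (t - 8)/(t + 4)) = 3/(-5 + (-8 + t)/(4 + t)))
y(Y) = -21*sqrt(Y)
-y(M(3/(-5) - 1/(-7))) = -(-21)*sqrt(3*(-4 - (3/(-5) - 1/(-7)))/(4*(7 + (3/(-5) - 1/(-7))))) = -(-21)*sqrt(3*(-4 - (3*(-1/5) - 1*(-1/7)))/(4*(7 + (3*(-1/5) - 1*(-1/7))))) = -(-21)*sqrt(3*(-4 - (-3/5 + 1/7))/(4*(7 + (-3/5 + 1/7)))) = -(-21)*sqrt(3*(-4 - 1*(-16/35))/(4*(7 - 16/35))) = -(-21)*sqrt(3*(-4 + 16/35)/(4*(229/35))) = -(-21)*sqrt((3/4)*(35/229)*(-124/35)) = -(-21)*sqrt(-93/229) = -(-21)*I*sqrt(21297)/229 = 21*I*sqrt(21297)/229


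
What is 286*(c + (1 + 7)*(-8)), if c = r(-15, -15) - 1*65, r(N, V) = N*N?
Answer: 27456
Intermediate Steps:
r(N, V) = N²
c = 160 (c = (-15)² - 1*65 = 225 - 65 = 160)
286*(c + (1 + 7)*(-8)) = 286*(160 + (1 + 7)*(-8)) = 286*(160 + 8*(-8)) = 286*(160 - 64) = 286*96 = 27456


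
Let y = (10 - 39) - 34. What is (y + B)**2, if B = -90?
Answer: 23409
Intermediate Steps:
y = -63 (y = -29 - 34 = -63)
(y + B)**2 = (-63 - 90)**2 = (-153)**2 = 23409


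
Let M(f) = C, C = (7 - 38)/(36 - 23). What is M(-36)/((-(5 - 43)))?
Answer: -31/494 ≈ -0.062753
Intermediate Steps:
C = -31/13 ≈ -2.3846
M(f) = -31/13
M(-36)/((-(5 - 43))) = -31*(-1/(5 - 43))/13 = -31/(13*((-1*(-38)))) = -31/13/38 = -31/13*1/38 = -31/494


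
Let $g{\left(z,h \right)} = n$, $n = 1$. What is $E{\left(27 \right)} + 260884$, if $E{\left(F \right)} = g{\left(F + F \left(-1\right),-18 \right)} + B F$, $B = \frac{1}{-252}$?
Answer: $\frac{7304777}{28} \approx 2.6089 \cdot 10^{5}$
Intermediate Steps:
$g{\left(z,h \right)} = 1$
$B = - \frac{1}{252} \approx -0.0039683$
$E{\left(F \right)} = 1 - \frac{F}{252}$
$E{\left(27 \right)} + 260884 = \left(1 - \frac{3}{28}\right) + 260884 = \frac{25}{28} + 260884 = \frac{7304777}{28}$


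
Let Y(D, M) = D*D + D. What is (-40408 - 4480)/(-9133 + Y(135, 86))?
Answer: -44888/9227 ≈ -4.8649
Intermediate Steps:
Y(D, M) = D + D² (Y(D, M) = D² + D = D + D²)
(-40408 - 4480)/(-9133 + Y(135, 86)) = (-40408 - 4480)/(-9133 + 135*(1 + 135)) = -44888/(-9133 + 135*136) = -44888/(-9133 + 18360) = -44888/9227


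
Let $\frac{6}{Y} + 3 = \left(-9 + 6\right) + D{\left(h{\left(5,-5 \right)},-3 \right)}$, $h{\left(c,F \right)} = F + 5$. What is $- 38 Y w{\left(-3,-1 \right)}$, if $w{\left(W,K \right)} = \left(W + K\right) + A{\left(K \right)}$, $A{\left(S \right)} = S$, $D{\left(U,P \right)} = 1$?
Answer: $-228$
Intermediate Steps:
$h{\left(c,F \right)} = 5 + F$
$Y = - \frac{6}{5}$ ($Y = \frac{6}{-3 + \left(\left(-9 + 6\right) + 1\right)} = \frac{6}{-3 + \left(-3 + 1\right)} = \frac{6}{-3 - 2} = \frac{6}{-5} = 6 \left(- \frac{1}{5}\right) = - \frac{6}{5} \approx -1.2$)
$w{\left(W,K \right)} = W + 2 K$ ($w{\left(W,K \right)} = \left(W + K\right) + K = \left(K + W\right) + K = W + 2 K$)
$- 38 Y w{\left(-3,-1 \right)} = \left(-38\right) \left(- \frac{6}{5}\right) \left(-3 + 2 \left(-1\right)\right) = \frac{228 \left(-3 - 2\right)}{5} = \frac{228}{5} \left(-5\right) = -228$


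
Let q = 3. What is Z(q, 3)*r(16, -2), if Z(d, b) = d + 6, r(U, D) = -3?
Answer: -27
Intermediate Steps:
Z(d, b) = 6 + d
Z(q, 3)*r(16, -2) = (6 + 3)*(-3) = 9*(-3) = -27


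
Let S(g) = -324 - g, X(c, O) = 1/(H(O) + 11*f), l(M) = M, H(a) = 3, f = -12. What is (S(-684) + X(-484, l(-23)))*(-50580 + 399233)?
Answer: 16191096667/129 ≈ 1.2551e+8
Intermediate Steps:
X(c, O) = -1/129 (X(c, O) = 1/(3 + 11*(-12)) = 1/(3 - 132) = 1/(-129) = -1/129)
(S(-684) + X(-484, l(-23)))*(-50580 + 399233) = ((-324 - 1*(-684)) - 1/129)*(-50580 + 399233) = ((-324 + 684) - 1/129)*348653 = (360 - 1/129)*348653 = (46439/129)*348653 = 16191096667/129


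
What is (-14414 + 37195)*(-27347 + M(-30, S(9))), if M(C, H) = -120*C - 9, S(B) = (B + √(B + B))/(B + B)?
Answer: -541185436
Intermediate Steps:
S(B) = (B + √2*√B)/(2*B) (S(B) = (B + √(2*B))/((2*B)) = (B + √2*√B)*(1/(2*B)) = (B + √2*√B)/(2*B))
M(C, H) = -9 - 120*C
(-14414 + 37195)*(-27347 + M(-30, S(9))) = (-14414 + 37195)*(-27347 + (-9 - 120*(-30))) = 22781*(-27347 + (-9 + 3600)) = 22781*(-27347 + 3591) = 22781*(-23756) = -541185436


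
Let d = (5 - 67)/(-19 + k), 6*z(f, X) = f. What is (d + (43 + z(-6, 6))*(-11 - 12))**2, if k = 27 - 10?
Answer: 874225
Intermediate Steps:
k = 17
z(f, X) = f/6
d = 31 (d = (5 - 67)/(-19 + 17) = -62/(-2) = -62*(-1/2) = 31)
(d + (43 + z(-6, 6))*(-11 - 12))**2 = (31 + (43 + (1/6)*(-6))*(-11 - 12))**2 = (31 + (43 - 1)*(-23))**2 = (31 + 42*(-23))**2 = (31 - 966)**2 = (-935)**2 = 874225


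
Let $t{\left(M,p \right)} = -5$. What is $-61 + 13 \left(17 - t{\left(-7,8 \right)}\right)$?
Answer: $225$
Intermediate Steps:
$-61 + 13 \left(17 - t{\left(-7,8 \right)}\right) = -61 + 13 \left(17 - -5\right) = -61 + 13 \left(17 + 5\right) = -61 + 13 \cdot 22 = -61 + 286 = 225$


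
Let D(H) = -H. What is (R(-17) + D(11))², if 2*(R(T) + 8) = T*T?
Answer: 63001/4 ≈ 15750.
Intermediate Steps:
R(T) = -8 + T²/2 (R(T) = -8 + (T*T)/2 = -8 + T²/2)
(R(-17) + D(11))² = ((-8 + (½)*(-17)²) - 1*11)² = ((-8 + (½)*289) - 11)² = ((-8 + 289/2) - 11)² = (273/2 - 11)² = (251/2)² = 63001/4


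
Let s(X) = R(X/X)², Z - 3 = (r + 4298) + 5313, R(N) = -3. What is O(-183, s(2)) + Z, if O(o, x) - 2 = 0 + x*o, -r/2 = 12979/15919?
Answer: 126832553/15919 ≈ 7967.4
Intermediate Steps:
r = -25958/15919 ≈ -1.6306
Z = 153019308/15919 (Z = 3 + ((-25958/15919 + 4298) + 5313) = 3 + (68393904/15919 + 5313) = 3 + 152971551/15919 = 153019308/15919 ≈ 9612.4)
s(X) = 9 (s(X) = (-3)² = 9)
O(o, x) = 2 + o*x (O(o, x) = 2 + (0 + x*o) = 2 + (0 + o*x) = 2 + o*x)
O(-183, s(2)) + Z = (2 - 183*9) + 153019308/15919 = (2 - 1647) + 153019308/15919 = -1645 + 153019308/15919 = 126832553/15919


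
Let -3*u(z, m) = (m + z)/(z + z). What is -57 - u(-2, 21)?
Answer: -703/12 ≈ -58.583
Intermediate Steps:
u(z, m) = -(m + z)/(6*z) (u(z, m) = -(m + z)/(3*(z + z)) = -(m + z)/(3*(2*z)) = -(m + z)*1/(2*z)/3 = -(m + z)/(6*z))
-57 - u(-2, 21) = -57 - (-1*21 - 1*(-2))/(6*(-2)) = -57 - (-1)*(-21 + 2)/(6*2) = -57 - (-1)*(-19)/(6*2) = -57 - 1*19/12 = -57 - 19/12 = -703/12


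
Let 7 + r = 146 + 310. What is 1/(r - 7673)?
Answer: -1/7224 ≈ -0.00013843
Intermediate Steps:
r = 449 (r = -7 + (146 + 310) = -7 + 456 = 449)
1/(r - 7673) = 1/(449 - 7673) = 1/(-7224) = -1/7224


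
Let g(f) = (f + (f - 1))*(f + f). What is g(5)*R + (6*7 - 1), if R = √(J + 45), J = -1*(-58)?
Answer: 41 + 90*√103 ≈ 954.40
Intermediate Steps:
J = 58
g(f) = 2*f*(-1 + 2*f) (g(f) = (f + (-1 + f))*(2*f) = (-1 + 2*f)*(2*f) = 2*f*(-1 + 2*f))
R = √103 (R = √(58 + 45) = √103 ≈ 10.149)
g(5)*R + (6*7 - 1) = (2*5*(-1 + 2*5))*√103 + (6*7 - 1) = (2*5*(-1 + 10))*√103 + (42 - 1) = (2*5*9)*√103 + 41 = 90*√103 + 41 = 41 + 90*√103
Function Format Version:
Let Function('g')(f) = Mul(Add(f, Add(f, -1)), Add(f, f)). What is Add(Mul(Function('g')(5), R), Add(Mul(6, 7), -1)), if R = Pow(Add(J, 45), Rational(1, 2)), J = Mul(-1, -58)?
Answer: Add(41, Mul(90, Pow(103, Rational(1, 2)))) ≈ 954.40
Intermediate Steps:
J = 58
Function('g')(f) = Mul(2, f, Add(-1, Mul(2, f))) (Function('g')(f) = Mul(Add(f, Add(-1, f)), Mul(2, f)) = Mul(Add(-1, Mul(2, f)), Mul(2, f)) = Mul(2, f, Add(-1, Mul(2, f))))
R = Pow(103, Rational(1, 2)) (R = Pow(Add(58, 45), Rational(1, 2)) = Pow(103, Rational(1, 2)) ≈ 10.149)
Add(Mul(Function('g')(5), R), Add(Mul(6, 7), -1)) = Add(Mul(Mul(2, 5, Add(-1, Mul(2, 5))), Pow(103, Rational(1, 2))), Add(Mul(6, 7), -1)) = Add(Mul(Mul(2, 5, Add(-1, 10)), Pow(103, Rational(1, 2))), Add(42, -1)) = Add(Mul(Mul(2, 5, 9), Pow(103, Rational(1, 2))), 41) = Add(Mul(90, Pow(103, Rational(1, 2))), 41) = Add(41, Mul(90, Pow(103, Rational(1, 2))))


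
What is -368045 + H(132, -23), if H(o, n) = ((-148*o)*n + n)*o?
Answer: 58940215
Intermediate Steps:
H(o, n) = o*(n - 148*n*o) (H(o, n) = (-148*n*o + n)*o = (n - 148*n*o)*o = o*(n - 148*n*o))
-368045 + H(132, -23) = -368045 - 23*132*(1 - 148*132) = -368045 - 23*132*(1 - 19536) = -368045 - 23*132*(-19535) = -368045 + 59308260 = 58940215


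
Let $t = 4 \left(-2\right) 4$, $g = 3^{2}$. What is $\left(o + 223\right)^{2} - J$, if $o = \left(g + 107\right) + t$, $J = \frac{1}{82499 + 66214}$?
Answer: $\frac{14016051536}{148713} \approx 94249.0$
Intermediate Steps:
$g = 9$
$J = \frac{1}{148713} \approx 6.7244 \cdot 10^{-6}$
$t = -32$ ($t = \left(-8\right) 4 = -32$)
$o = 84$ ($o = \left(9 + 107\right) - 32 = 116 - 32 = 84$)
$\left(o + 223\right)^{2} - J = \left(84 + 223\right)^{2} - \frac{1}{148713} = 307^{2} - \frac{1}{148713} = 94249 - \frac{1}{148713} = \frac{14016051536}{148713}$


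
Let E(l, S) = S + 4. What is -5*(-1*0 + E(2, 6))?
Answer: -50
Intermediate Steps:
E(l, S) = 4 + S
-5*(-1*0 + E(2, 6)) = -5*(-1*0 + (4 + 6)) = -5*(0 + 10) = -5*10 = -50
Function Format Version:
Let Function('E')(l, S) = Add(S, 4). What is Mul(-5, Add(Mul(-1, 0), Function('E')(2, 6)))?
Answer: -50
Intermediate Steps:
Function('E')(l, S) = Add(4, S)
Mul(-5, Add(Mul(-1, 0), Function('E')(2, 6))) = Mul(-5, Add(Mul(-1, 0), Add(4, 6))) = Mul(-5, Add(0, 10)) = Mul(-5, 10) = -50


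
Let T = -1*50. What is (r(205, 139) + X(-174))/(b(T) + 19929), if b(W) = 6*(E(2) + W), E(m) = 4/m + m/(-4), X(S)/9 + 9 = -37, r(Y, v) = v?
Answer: -275/19638 ≈ -0.014003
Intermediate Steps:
T = -50
X(S) = -414 (X(S) = -81 + 9*(-37) = -81 - 333 = -414)
E(m) = 4/m - m/4 (E(m) = 4/m + m*(-1/4) = 4/m - m/4)
b(W) = 9 + 6*W (b(W) = 6*((4/2 - 1/4*2) + W) = 6*((4*(1/2) - 1/2) + W) = 6*((2 - 1/2) + W) = 6*(3/2 + W) = 9 + 6*W)
(r(205, 139) + X(-174))/(b(T) + 19929) = (139 - 414)/((9 + 6*(-50)) + 19929) = -275/((9 - 300) + 19929) = -275/(-291 + 19929) = -275/19638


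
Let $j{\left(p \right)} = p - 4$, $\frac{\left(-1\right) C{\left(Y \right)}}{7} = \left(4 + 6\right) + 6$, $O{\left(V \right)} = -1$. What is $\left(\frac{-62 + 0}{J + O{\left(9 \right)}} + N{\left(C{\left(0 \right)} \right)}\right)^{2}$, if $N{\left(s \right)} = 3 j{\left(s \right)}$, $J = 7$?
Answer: $\frac{1155625}{9} \approx 1.284 \cdot 10^{5}$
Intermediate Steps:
$C{\left(Y \right)} = -112$ ($C{\left(Y \right)} = - 7 \left(\left(4 + 6\right) + 6\right) = - 7 \left(10 + 6\right) = \left(-7\right) 16 = -112$)
$j{\left(p \right)} = -4 + p$
$N{\left(s \right)} = -12 + 3 s$ ($N{\left(s \right)} = 3 \left(-4 + s\right) = -12 + 3 s$)
$\left(\frac{-62 + 0}{J + O{\left(9 \right)}} + N{\left(C{\left(0 \right)} \right)}\right)^{2} = \left(\frac{-62 + 0}{7 - 1} + \left(-12 + 3 \left(-112\right)\right)\right)^{2} = \left(- \frac{62}{6} - 348\right)^{2} = \left(\left(-62\right) \frac{1}{6} - 348\right)^{2} = \left(- \frac{31}{3} - 348\right)^{2} = \left(- \frac{1075}{3}\right)^{2} = \frac{1155625}{9}$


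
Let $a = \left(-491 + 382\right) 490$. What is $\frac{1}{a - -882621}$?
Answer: $\frac{1}{829211} \approx 1.206 \cdot 10^{-6}$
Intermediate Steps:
$a = -53410$ ($a = \left(-109\right) 490 = -53410$)
$\frac{1}{a - -882621} = \frac{1}{-53410 - -882621} = \frac{1}{-53410 + 882621} = \frac{1}{829211}$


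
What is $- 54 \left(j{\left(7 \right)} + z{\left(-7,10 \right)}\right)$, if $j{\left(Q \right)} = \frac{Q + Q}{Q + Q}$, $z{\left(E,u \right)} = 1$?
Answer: $-108$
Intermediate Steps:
$j{\left(Q \right)} = 1$ ($j{\left(Q \right)} = \frac{2 Q}{2 Q} = 2 Q \frac{1}{2 Q} = 1$)
$- 54 \left(j{\left(7 \right)} + z{\left(-7,10 \right)}\right) = - 54 \left(1 + 1\right) = \left(-54\right) 2 = -108$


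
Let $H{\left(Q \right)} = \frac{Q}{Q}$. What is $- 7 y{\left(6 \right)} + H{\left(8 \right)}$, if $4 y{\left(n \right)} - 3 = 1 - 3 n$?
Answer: $\frac{51}{2} \approx 25.5$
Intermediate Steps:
$H{\left(Q \right)} = 1$
$y{\left(n \right)} = 1 - \frac{3 n}{4}$ ($y{\left(n \right)} = \frac{3}{4} + \frac{1 - 3 n}{4} = \frac{3}{4} - \left(- \frac{1}{4} + \frac{3 n}{4}\right) = 1 - \frac{3 n}{4}$)
$- 7 y{\left(6 \right)} + H{\left(8 \right)} = - 7 \left(1 - \frac{9}{2}\right) + 1 = \left(-7\right) \left(- \frac{7}{2}\right) + 1 = \frac{49}{2} + 1 = \frac{51}{2}$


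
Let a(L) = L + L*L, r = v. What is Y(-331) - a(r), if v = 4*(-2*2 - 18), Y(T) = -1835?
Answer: -9491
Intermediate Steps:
v = -88 (v = 4*(-4 - 18) = 4*(-22) = -88)
r = -88
a(L) = L + L**2
Y(-331) - a(r) = -1835 - (-88)*(1 - 88) = -1835 - (-88)*(-87) = -1835 - 1*7656 = -1835 - 7656 = -9491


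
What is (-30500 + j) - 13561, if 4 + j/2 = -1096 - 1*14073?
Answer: -74407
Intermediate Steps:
j = -30346 (j = -8 + 2*(-1096 - 1*14073) = -8 + 2*(-1096 - 14073) = -8 + 2*(-15169) = -8 - 30338 = -30346)
(-30500 + j) - 13561 = (-30500 - 30346) - 13561 = -60846 - 13561 = -74407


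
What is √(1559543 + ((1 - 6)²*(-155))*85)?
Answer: 2*√307542 ≈ 1109.1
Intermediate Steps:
√(1559543 + ((1 - 6)²*(-155))*85) = √(1559543 + ((-5)²*(-155))*85) = √(1559543 + (25*(-155))*85) = √(1559543 - 3875*85) = √(1559543 - 329375) = √1230168 = 2*√307542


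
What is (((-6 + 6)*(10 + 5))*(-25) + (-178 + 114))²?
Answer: 4096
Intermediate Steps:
(((-6 + 6)*(10 + 5))*(-25) + (-178 + 114))² = ((0*15)*(-25) - 64)² = (0*(-25) - 64)² = (0 - 64)² = (-64)² = 4096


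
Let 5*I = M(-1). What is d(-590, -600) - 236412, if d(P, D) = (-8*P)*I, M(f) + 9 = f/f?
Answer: -243964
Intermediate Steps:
M(f) = -8 (M(f) = -9 + f/f = -9 + 1 = -8)
I = -8/5 (I = (1/5)*(-8) = -8/5 ≈ -1.6000)
d(P, D) = 64*P/5 (d(P, D) = -8*P*(-8/5) = 64*P/5)
d(-590, -600) - 236412 = (64/5)*(-590) - 236412 = -7552 - 236412 = -243964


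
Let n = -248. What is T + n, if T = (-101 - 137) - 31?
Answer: -517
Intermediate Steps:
T = -269 (T = -238 - 31 = -269)
T + n = -269 - 248 = -517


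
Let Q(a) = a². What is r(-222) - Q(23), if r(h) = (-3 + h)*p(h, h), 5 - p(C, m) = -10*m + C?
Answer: 447896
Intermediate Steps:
p(C, m) = 5 - C + 10*m (p(C, m) = 5 - (-10*m + C) = 5 - (C - 10*m) = 5 + (-C + 10*m) = 5 - C + 10*m)
r(h) = (-3 + h)*(5 + 9*h) (r(h) = (-3 + h)*(5 - h + 10*h) = (-3 + h)*(5 + 9*h))
r(-222) - Q(23) = (-3 - 222)*(5 + 9*(-222)) - 1*23² = -225*(5 - 1998) - 1*529 = -225*(-1993) - 529 = 448425 - 529 = 447896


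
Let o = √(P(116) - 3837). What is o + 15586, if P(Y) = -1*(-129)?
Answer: 15586 + 6*I*√103 ≈ 15586.0 + 60.893*I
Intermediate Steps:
P(Y) = 129
o = 6*I*√103 (o = √(129 - 3837) = √(-3708) = 6*I*√103 ≈ 60.893*I)
o + 15586 = 6*I*√103 + 15586 = 15586 + 6*I*√103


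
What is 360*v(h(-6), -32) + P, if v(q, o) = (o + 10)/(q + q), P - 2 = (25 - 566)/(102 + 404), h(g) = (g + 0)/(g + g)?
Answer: -4007049/506 ≈ -7919.1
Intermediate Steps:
h(g) = ½ (h(g) = g/((2*g)) = g*(1/(2*g)) = ½)
P = 471/506 (P = 2 + (25 - 566)/(102 + 404) = 2 - 541/506 = 471/506 ≈ 0.93083)
v(q, o) = (10 + o)/(2*q) (v(q, o) = (10 + o)/((2*q)) = (10 + o)*(1/(2*q)) = (10 + o)/(2*q))
360*v(h(-6), -32) + P = 360*((10 - 32)/(2*(½))) + 471/506 = 360*((½)*2*(-22)) + 471/506 = 360*(-22) + 471/506 = -7920 + 471/506 = -4007049/506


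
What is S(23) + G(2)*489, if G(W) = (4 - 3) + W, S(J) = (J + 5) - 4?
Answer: 1491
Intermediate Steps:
S(J) = 1 + J (S(J) = (5 + J) - 4 = 1 + J)
G(W) = 1 + W
S(23) + G(2)*489 = (1 + 23) + (1 + 2)*489 = 24 + 3*489 = 24 + 1467 = 1491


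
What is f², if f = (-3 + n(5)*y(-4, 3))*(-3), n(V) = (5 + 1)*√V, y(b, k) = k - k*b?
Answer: 364581 - 4860*√5 ≈ 3.5371e+5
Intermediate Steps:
y(b, k) = k - b*k
n(V) = 6*√V
f = 9 - 270*√5 (f = (-3 + (6*√5)*(3*(1 - 1*(-4))))*(-3) = (-3 + (6*√5)*(3*(1 + 4)))*(-3) = (-3 + (6*√5)*(3*5))*(-3) = (-3 + (6*√5)*15)*(-3) = (-3 + 90*√5)*(-3) = 9 - 270*√5 ≈ -594.74)
f² = (9 - 270*√5)²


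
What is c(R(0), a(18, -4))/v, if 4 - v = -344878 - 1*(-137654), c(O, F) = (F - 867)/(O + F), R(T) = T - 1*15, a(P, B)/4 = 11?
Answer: -823/6009612 ≈ -0.00013695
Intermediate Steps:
a(P, B) = 44 (a(P, B) = 4*11 = 44)
R(T) = -15 + T (R(T) = T - 15 = -15 + T)
c(O, F) = (-867 + F)/(F + O)
v = 207228 (v = 4 - (-344878 - 1*(-137654)) = 4 - (-344878 + 137654) = 4 - 1*(-207224) = 4 + 207224 = 207228)
c(R(0), a(18, -4))/v = ((-867 + 44)/(44 + (-15 + 0)))/207228 = (-823/(44 - 15))*(1/207228) = (-823/29)*(1/207228) = ((1/29)*(-823))*(1/207228) = -823/29*1/207228 = -823/6009612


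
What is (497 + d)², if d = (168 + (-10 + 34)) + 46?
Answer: 540225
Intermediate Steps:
d = 238 (d = (168 + 24) + 46 = 192 + 46 = 238)
(497 + d)² = (497 + 238)² = 735² = 540225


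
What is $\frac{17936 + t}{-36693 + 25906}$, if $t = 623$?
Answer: $- \frac{277}{161} \approx -1.7205$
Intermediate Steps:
$\frac{17936 + t}{-36693 + 25906} = \frac{17936 + 623}{-36693 + 25906} = \frac{18559}{-10787} = 18559 \left(- \frac{1}{10787}\right) = - \frac{277}{161}$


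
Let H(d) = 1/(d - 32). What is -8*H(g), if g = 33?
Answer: -8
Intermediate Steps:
H(d) = 1/(-32 + d)
-8*H(g) = -8/(-32 + 33) = -8/1 = -8*1 = -8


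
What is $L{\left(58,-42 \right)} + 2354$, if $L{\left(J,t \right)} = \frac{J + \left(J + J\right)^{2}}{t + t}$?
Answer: $\frac{92111}{42} \approx 2193.1$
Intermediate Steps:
$L{\left(J,t \right)} = \frac{J + 4 J^{2}}{2 t}$ ($L{\left(J,t \right)} = \frac{J + \left(2 J\right)^{2}}{2 t} = \left(J + 4 J^{2}\right) \frac{1}{2 t} = \frac{J + 4 J^{2}}{2 t}$)
$L{\left(58,-42 \right)} + 2354 = \frac{1}{2} \cdot 58 \frac{1}{-42} \left(1 + 4 \cdot 58\right) + 2354 = \frac{1}{2} \cdot 58 \left(- \frac{1}{42}\right) \left(1 + 232\right) + 2354 = \frac{1}{2} \cdot 58 \left(- \frac{1}{42}\right) 233 + 2354 = - \frac{6757}{42} + 2354 = \frac{92111}{42}$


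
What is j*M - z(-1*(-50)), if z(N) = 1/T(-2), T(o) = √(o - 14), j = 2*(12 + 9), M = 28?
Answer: 1176 + I/4 ≈ 1176.0 + 0.25*I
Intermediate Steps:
j = 42 (j = 2*21 = 42)
T(o) = √(-14 + o)
z(N) = -I/4 (z(N) = 1/(√(-14 - 2)) = 1/(√(-16)) = 1/(4*I) = -I/4)
j*M - z(-1*(-50)) = 42*28 - (-1)*I/4 = 1176 + I/4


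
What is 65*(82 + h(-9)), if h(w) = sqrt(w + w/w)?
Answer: 5330 + 130*I*sqrt(2) ≈ 5330.0 + 183.85*I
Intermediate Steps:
h(w) = sqrt(1 + w) (h(w) = sqrt(w + 1) = sqrt(1 + w))
65*(82 + h(-9)) = 65*(82 + sqrt(1 - 9)) = 65*(82 + sqrt(-8)) = 65*(82 + 2*I*sqrt(2)) = 5330 + 130*I*sqrt(2)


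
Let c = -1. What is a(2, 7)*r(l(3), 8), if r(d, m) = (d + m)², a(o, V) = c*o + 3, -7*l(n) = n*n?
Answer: 2209/49 ≈ 45.082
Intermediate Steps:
l(n) = -n²/7 (l(n) = -n*n/7 = -n²/7)
a(o, V) = 3 - o (a(o, V) = -o + 3 = 3 - o)
a(2, 7)*r(l(3), 8) = (3 - 1*2)*(-⅐*3² + 8)² = (3 - 2)*(-⅐*9 + 8)² = 1*(-9/7 + 8)² = 1*(47/7)² = 1*(2209/49) = 2209/49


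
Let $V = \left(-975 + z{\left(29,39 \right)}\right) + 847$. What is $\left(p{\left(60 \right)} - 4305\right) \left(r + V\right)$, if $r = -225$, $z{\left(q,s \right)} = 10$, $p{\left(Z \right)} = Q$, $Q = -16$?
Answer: $1482103$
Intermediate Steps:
$p{\left(Z \right)} = -16$
$V = -118$ ($V = \left(-975 + 10\right) + 847 = -965 + 847 = -118$)
$\left(p{\left(60 \right)} - 4305\right) \left(r + V\right) = \left(-16 - 4305\right) \left(-225 - 118\right) = \left(-4321\right) \left(-343\right) = 1482103$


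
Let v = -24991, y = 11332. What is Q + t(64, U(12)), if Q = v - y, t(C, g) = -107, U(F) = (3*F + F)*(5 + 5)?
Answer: -36430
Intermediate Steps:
U(F) = 40*F (U(F) = (4*F)*10 = 40*F)
Q = -36323 (Q = -24991 - 1*11332 = -24991 - 11332 = -36323)
Q + t(64, U(12)) = -36323 - 107 = -36430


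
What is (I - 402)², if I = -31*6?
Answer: 345744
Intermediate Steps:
I = -186
(I - 402)² = (-186 - 402)² = (-588)² = 345744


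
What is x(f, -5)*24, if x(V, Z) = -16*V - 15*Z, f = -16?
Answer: 7944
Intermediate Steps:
x(f, -5)*24 = (-16*(-16) - 15*(-5))*24 = (256 + 75)*24 = 331*24 = 7944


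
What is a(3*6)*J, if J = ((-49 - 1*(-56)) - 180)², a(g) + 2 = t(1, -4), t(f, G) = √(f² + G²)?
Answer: -59858 + 29929*√17 ≈ 63542.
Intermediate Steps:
t(f, G) = √(G² + f²)
a(g) = -2 + √17 (a(g) = -2 + √((-4)² + 1²) = -2 + √(16 + 1) = -2 + √17)
J = 29929 (J = ((-49 + 56) - 180)² = (7 - 180)² = (-173)² = 29929)
a(3*6)*J = (-2 + √17)*29929 = -59858 + 29929*√17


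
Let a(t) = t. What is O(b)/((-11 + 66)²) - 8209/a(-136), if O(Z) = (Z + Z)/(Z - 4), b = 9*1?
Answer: 124163573/2057000 ≈ 60.361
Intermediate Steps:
b = 9
O(Z) = 2*Z/(-4 + Z) (O(Z) = (2*Z)/(-4 + Z) = 2*Z/(-4 + Z))
O(b)/((-11 + 66)²) - 8209/a(-136) = (2*9/(-4 + 9))/((-11 + 66)²) - 8209/(-136) = (2*9/5)/(55²) - 8209*(-1/136) = (2*9*(⅕))/3025 + 8209/136 = (18/5)*(1/3025) + 8209/136 = 18/15125 + 8209/136 = 124163573/2057000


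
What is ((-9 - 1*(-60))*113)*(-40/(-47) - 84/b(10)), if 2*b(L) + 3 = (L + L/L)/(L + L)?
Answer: 131626920/329 ≈ 4.0008e+5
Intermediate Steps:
b(L) = -3/2 + (1 + L)/(4*L) (b(L) = -3/2 + ((L + L/L)/(L + L))/2 = -3/2 + ((L + 1)/((2*L)))/2 = -3/2 + ((1 + L)*(1/(2*L)))/2 = -3/2 + ((1 + L)/(2*L))/2 = -3/2 + (1 + L)/(4*L))
((-9 - 1*(-60))*113)*(-40/(-47) - 84/b(10)) = ((-9 - 1*(-60))*113)*(-40/(-47) - 84*40/(1 - 5*10)) = ((-9 + 60)*113)*(-40*(-1/47) - 84*40/(1 - 50)) = (51*113)*(40/47 - 84/((1/4)*(1/10)*(-49))) = 5763*(40/47 - 84/(-49/40)) = 5763*(40/47 - 84*(-40/49)) = 5763*(40/47 + 480/7) = 5763*(22840/329) = 131626920/329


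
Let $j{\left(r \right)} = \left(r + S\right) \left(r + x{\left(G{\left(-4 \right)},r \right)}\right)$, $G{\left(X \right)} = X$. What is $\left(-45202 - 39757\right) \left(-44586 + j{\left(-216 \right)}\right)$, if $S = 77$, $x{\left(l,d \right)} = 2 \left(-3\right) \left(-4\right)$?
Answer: $1520596182$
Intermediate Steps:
$x{\left(l,d \right)} = 24$ ($x{\left(l,d \right)} = \left(-6\right) \left(-4\right) = 24$)
$j{\left(r \right)} = \left(24 + r\right) \left(77 + r\right)$ ($j{\left(r \right)} = \left(r + 77\right) \left(r + 24\right) = \left(77 + r\right) \left(24 + r\right) = \left(24 + r\right) \left(77 + r\right)$)
$\left(-45202 - 39757\right) \left(-44586 + j{\left(-216 \right)}\right) = \left(-45202 - 39757\right) \left(-44586 + \left(1848 + \left(-216\right)^{2} + 101 \left(-216\right)\right)\right) = - 84959 \left(-44586 + \left(1848 + 46656 - 21816\right)\right) = - 84959 \left(-44586 + 26688\right) = \left(-84959\right) \left(-17898\right) = 1520596182$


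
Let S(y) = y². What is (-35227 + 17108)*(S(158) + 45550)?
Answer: -1277643166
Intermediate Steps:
(-35227 + 17108)*(S(158) + 45550) = (-35227 + 17108)*(158² + 45550) = -18119*(24964 + 45550) = -18119*70514 = -1277643166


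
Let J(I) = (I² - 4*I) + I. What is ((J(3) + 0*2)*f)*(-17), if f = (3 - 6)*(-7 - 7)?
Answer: 0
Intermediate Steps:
f = 42 (f = -3*(-14) = 42)
J(I) = I² - 3*I
((J(3) + 0*2)*f)*(-17) = ((3*(-3 + 3) + 0*2)*42)*(-17) = ((3*0 + 0)*42)*(-17) = ((0 + 0)*42)*(-17) = (0*42)*(-17) = 0*(-17) = 0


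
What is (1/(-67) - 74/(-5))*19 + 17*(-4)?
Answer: 71327/335 ≈ 212.92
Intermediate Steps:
(1/(-67) - 74/(-5))*19 + 17*(-4) = (1*(-1/67) - 74*(-⅕))*19 - 68 = (-1/67 + 74/5)*19 - 68 = (4953/335)*19 - 68 = 94107/335 - 68 = 71327/335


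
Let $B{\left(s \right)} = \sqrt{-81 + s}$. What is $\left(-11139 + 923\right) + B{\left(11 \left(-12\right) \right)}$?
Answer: $-10216 + i \sqrt{213} \approx -10216.0 + 14.595 i$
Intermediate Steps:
$\left(-11139 + 923\right) + B{\left(11 \left(-12\right) \right)} = \left(-11139 + 923\right) + \sqrt{-81 + 11 \left(-12\right)} = -10216 + \sqrt{-81 - 132} = -10216 + \sqrt{-213} = -10216 + i \sqrt{213}$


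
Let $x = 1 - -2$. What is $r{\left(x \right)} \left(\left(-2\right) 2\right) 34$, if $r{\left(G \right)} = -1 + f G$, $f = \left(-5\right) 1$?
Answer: $2176$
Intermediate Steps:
$f = -5$
$x = 3$ ($x = 1 + 2 = 3$)
$r{\left(G \right)} = -1 - 5 G$
$r{\left(x \right)} \left(\left(-2\right) 2\right) 34 = \left(-1 - 15\right) \left(\left(-2\right) 2\right) 34 = \left(-1 - 15\right) \left(-4\right) 34 = \left(-16\right) \left(-4\right) 34 = 64 \cdot 34 = 2176$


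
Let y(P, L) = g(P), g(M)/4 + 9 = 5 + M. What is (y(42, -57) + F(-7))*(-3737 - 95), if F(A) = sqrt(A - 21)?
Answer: -582464 - 7664*I*sqrt(7) ≈ -5.8246e+5 - 20277.0*I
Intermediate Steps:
F(A) = sqrt(-21 + A)
g(M) = -16 + 4*M (g(M) = -36 + 4*(5 + M) = -36 + (20 + 4*M) = -16 + 4*M)
y(P, L) = -16 + 4*P
(y(42, -57) + F(-7))*(-3737 - 95) = ((-16 + 4*42) + sqrt(-21 - 7))*(-3737 - 95) = ((-16 + 168) + sqrt(-28))*(-3832) = (152 + 2*I*sqrt(7))*(-3832) = -582464 - 7664*I*sqrt(7)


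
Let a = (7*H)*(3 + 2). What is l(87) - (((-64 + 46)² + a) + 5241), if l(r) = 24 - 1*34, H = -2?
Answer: -5505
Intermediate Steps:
l(r) = -10 (l(r) = 24 - 34 = -10)
a = -70 (a = (7*(-2))*(3 + 2) = -14*5 = -70)
l(87) - (((-64 + 46)² + a) + 5241) = -10 - (((-64 + 46)² - 70) + 5241) = -10 - (((-18)² - 70) + 5241) = -10 - ((324 - 70) + 5241) = -10 - (254 + 5241) = -10 - 1*5495 = -10 - 5495 = -5505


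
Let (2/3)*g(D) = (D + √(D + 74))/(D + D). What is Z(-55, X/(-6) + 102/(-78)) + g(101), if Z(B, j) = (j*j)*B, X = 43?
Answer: -6006523/1521 + 15*√7/404 ≈ -3949.0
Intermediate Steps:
g(D) = 3*(D + √(74 + D))/(4*D) (g(D) = 3*((D + √(D + 74))/(D + D))/2 = 3*((D + √(74 + D))/((2*D)))/2 = 3*((D + √(74 + D))*(1/(2*D)))/2 = 3*((D + √(74 + D))/(2*D))/2 = 3*(D + √(74 + D))/(4*D))
Z(B, j) = B*j² (Z(B, j) = j²*B = B*j²)
Z(-55, X/(-6) + 102/(-78)) + g(101) = -55*(43/(-6) + 102/(-78))² + (¾)*(101 + √(74 + 101))/101 = -55*(43*(-⅙) + 102*(-1/78))² + (¾)*(1/101)*(101 + √175) = -55*(-43/6 - 17/13)² + (¾)*(1/101)*(101 + 5*√7) = -55*(-661/78)² + (¾ + 15*√7/404) = -55*436921/6084 + (¾ + 15*√7/404) = -24030655/6084 + (¾ + 15*√7/404) = -6006523/1521 + 15*√7/404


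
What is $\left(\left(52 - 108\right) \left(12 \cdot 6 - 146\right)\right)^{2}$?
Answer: $17172736$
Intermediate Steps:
$\left(\left(52 - 108\right) \left(12 \cdot 6 - 146\right)\right)^{2} = \left(- 56 \left(72 - 146\right)\right)^{2} = \left(\left(-56\right) \left(-74\right)\right)^{2} = 4144^{2} = 17172736$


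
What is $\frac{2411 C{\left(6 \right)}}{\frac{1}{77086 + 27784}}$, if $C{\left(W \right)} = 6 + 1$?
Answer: $1769890990$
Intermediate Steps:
$C{\left(W \right)} = 7$
$\frac{2411 C{\left(6 \right)}}{\frac{1}{77086 + 27784}} = \frac{2411 \cdot 7}{\frac{1}{77086 + 27784}} = \frac{16877}{\frac{1}{104870}} = 16877 \frac{1}{\frac{1}{104870}} = 16877 \cdot 104870 = 1769890990$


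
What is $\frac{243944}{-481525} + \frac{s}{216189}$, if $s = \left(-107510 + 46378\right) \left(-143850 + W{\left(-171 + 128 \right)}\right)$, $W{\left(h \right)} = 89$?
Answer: $\frac{248928255592052}{6123553425} \approx 40651.0$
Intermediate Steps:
$s = 8788397452$ ($s = \left(-107510 + 46378\right) \left(-143850 + 89\right) = \left(-61132\right) \left(-143761\right) = 8788397452$)
$\frac{243944}{-481525} + \frac{s}{216189} = \frac{243944}{-481525} + \frac{8788397452}{216189} = 243944 \left(- \frac{1}{481525}\right) + 8788397452 \cdot \frac{1}{216189} = - \frac{243944}{481525} + \frac{516964556}{12717} = \frac{248928255592052}{6123553425}$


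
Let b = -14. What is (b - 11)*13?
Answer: -325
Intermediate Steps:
(b - 11)*13 = (-14 - 11)*13 = -25*13 = -325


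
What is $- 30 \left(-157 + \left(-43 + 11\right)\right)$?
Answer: $5670$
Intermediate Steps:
$- 30 \left(-157 + \left(-43 + 11\right)\right) = - 30 \left(-157 - 32\right) = \left(-30\right) \left(-189\right) = 5670$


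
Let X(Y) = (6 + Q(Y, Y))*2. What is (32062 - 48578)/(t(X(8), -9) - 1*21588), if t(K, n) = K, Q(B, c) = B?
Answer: 4129/5390 ≈ 0.76605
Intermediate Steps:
X(Y) = 12 + 2*Y (X(Y) = (6 + Y)*2 = 12 + 2*Y)
(32062 - 48578)/(t(X(8), -9) - 1*21588) = (32062 - 48578)/((12 + 2*8) - 1*21588) = -16516/((12 + 16) - 21588) = -16516/(28 - 21588) = -16516/(-21560) = -16516*(-1/21560) = 4129/5390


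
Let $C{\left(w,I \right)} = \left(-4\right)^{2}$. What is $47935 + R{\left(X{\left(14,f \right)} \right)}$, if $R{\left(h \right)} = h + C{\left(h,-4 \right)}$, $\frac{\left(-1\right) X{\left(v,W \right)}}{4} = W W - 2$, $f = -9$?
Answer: $47635$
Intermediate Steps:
$C{\left(w,I \right)} = 16$
$X{\left(v,W \right)} = 8 - 4 W^{2}$ ($X{\left(v,W \right)} = - 4 \left(W W - 2\right) = - 4 \left(W^{2} - 2\right) = - 4 \left(-2 + W^{2}\right) = 8 - 4 W^{2}$)
$R{\left(h \right)} = 16 + h$ ($R{\left(h \right)} = h + 16 = 16 + h$)
$47935 + R{\left(X{\left(14,f \right)} \right)} = 47935 + \left(16 + \left(8 - 4 \left(-9\right)^{2}\right)\right) = 47935 + \left(16 + \left(8 - 324\right)\right) = 47935 + \left(16 - 316\right) = 47935 - 300 = 47635$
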